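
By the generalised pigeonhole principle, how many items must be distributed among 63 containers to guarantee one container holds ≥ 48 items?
n = (48 − 1)·63 + 1 = 2962

By the generalised pigeonhole principle, to guarantee some box contains ≥ r objects we need more than (r − 1) · k objects total. Threshold: n = (r − 1) · k + 1. With r = 48 and k = 63: n = 47 · 63 + 1 = 2961 + 1 = 2962. For n = 2961 = 47 · 63, we can put exactly 47 objects in every box, avoiding 48 in any single one — so 2962 is tight.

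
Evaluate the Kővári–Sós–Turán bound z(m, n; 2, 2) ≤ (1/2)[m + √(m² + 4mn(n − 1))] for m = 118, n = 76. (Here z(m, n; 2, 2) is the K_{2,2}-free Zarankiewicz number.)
z(118, 76; 2, 2) ≤ (1/2)[118 + √(118² + 4·118·76·75)] = (1/2)[118 + √2704324] = 881.2414

Kővári–Sós–Turán: let r_1, ..., r_118 be the row sums and z = Σ r_i the total number of 1s. Each pair of columns can share at most one row with both entries 1 (else a 2×2 all-ones block appears), so Σ_i C(r_i, 2) ≤ C(76, 2) = 2850. By convexity Σ_i C(r_i, 2) ≥ 118·C(z/118, 2) = z(z − 118)/(2·118), giving z² − 118z − 118·76·75 ≤ 0 and hence z ≤ (1/2)[118 + √(13924 + 4·672600)] = (1/2)[118 + √2704324] ≈ (1/2)(118 + 1644.4829) = 881.2414.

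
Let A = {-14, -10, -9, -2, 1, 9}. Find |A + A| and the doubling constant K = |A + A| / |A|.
K = |A + A| / |A| = 20/6 = 10/3

Enumerate A + A = {a + b : a, b ∈ A}. With |A| = 6, there are |A|^2 = 36 ordered sum pairs; collecting distinct values, A + A = {-28, -24, -23, -20, -19, -18, -16, -13, -12, -11, -9, -8, -5, -4, -1, 0, 2, 7, 10, 18}, so |A + A| = 20. Thus K = 20/6 = 10/3. For comparison, the minimum possible |A + A| over all 6-element sets is 2·6 − 1 = 11 (so min K = 11/6), attained only by arithmetic progressions.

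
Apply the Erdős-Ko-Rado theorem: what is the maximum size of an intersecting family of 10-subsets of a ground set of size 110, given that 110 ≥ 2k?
max |F| = C(109, 9) = 4263421511271

The Erdős-Ko-Rado theorem states: for n ≥ 2k, an intersecting family of k-subsets of an n-element set has size at most C(n − 1, k − 1), with equality for 'star' families {A ⊆ [n] : |A| = k, i ∈ A} (fix an element i). For n = 110, k = 10: C(109, 9) = 4263421511271.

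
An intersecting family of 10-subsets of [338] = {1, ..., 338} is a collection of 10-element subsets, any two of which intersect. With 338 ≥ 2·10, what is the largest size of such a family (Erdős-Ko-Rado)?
max |F| = C(337, 9) = 138713128895934670

Erdős-Ko-Rado (1961): when n ≥ 2k, max |F| = C(n−1, k−1). The bound is attained by the star {A : i ∈ A} for any fixed i ∈ [n]. Here C(338−1, 10−1) = C(337, 9) = 138713128895934670.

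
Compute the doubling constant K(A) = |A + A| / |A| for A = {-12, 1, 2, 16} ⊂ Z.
K = |A + A| / |A| = 9/4

Enumerate A + A = {a + b : a, b ∈ A}. With |A| = 4, there are |A|^2 = 16 ordered sum pairs; collecting distinct values, A + A = {-24, -11, -10, 2, 3, 4, 17, 18, 32}, so |A + A| = 9. Thus K = 9/4. For comparison, the minimum possible |A + A| over all 4-element sets is 2·4 − 1 = 7 (so min K = 7/4), attained only by arithmetic progressions.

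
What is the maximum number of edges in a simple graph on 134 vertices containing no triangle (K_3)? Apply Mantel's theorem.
ex(134, K_3) = ⌊134^2/4⌋ = 4489

Mantel (1907): a triangle-free graph on n vertices has at most ⌊n^2/4⌋ edges, with equality for the complete bipartite graph K_{⌊n/2⌋, ⌈n/2⌉}. For n = 134: ⌊134^2/4⌋ = ⌊17956/4⌋ = 4489. The extremal graph is K_{67, 67}, which has 67·67 = 4489 edges.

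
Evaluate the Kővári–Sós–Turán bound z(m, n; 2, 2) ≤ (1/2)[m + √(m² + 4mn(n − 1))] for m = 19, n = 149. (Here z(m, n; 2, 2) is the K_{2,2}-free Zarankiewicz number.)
z(19, 149; 2, 2) ≤ (1/2)[19 + √(19² + 4·19·149·148)] = (1/2)[19 + √1676313] = 656.8625

Kővári–Sós–Turán: let r_1, ..., r_19 be the row sums and z = Σ r_i the total number of 1s. Each pair of columns can share at most one row with both entries 1 (else a 2×2 all-ones block appears), so Σ_i C(r_i, 2) ≤ C(149, 2) = 11026. By convexity Σ_i C(r_i, 2) ≥ 19·C(z/19, 2) = z(z − 19)/(2·19), giving z² − 19z − 19·149·148 ≤ 0 and hence z ≤ (1/2)[19 + √(361 + 4·418988)] = (1/2)[19 + √1676313] ≈ (1/2)(19 + 1294.7251) = 656.8625.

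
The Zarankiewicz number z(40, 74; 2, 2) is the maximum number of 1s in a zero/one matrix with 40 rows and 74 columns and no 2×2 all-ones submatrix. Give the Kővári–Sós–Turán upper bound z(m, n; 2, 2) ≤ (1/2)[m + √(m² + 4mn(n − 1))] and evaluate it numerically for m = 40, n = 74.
z(40, 74; 2, 2) ≤ (1/2)[40 + √(40² + 4·40·74·73)] = (1/2)[40 + √865920] = 485.2741

Kővári–Sós–Turán: let r_1, ..., r_40 be the row sums and z = Σ r_i the total number of 1s. Each pair of columns can share at most one row with both entries 1 (else a 2×2 all-ones block appears), so Σ_i C(r_i, 2) ≤ C(74, 2) = 2701. By convexity Σ_i C(r_i, 2) ≥ 40·C(z/40, 2) = z(z − 40)/(2·40), giving z² − 40z − 40·74·73 ≤ 0 and hence z ≤ (1/2)[40 + √(1600 + 4·216080)] = (1/2)[40 + √865920] ≈ (1/2)(40 + 930.5482) = 485.2741.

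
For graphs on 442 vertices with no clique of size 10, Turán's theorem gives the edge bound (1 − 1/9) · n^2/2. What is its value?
Turán density bound = (8/9) · 442^2/2 = 781456/9 ≈ 86828.4444

Turán's theorem: ex(n, K_{r+1}) is achieved by the complete r-partite Turán graph T(n, r) with parts as balanced as possible, and is at most (1 − 1/r) · n^2/2. For r = 9, n = 442: the density bound is (8/9) · 195364/2 = 781456/9 ≈ 86828.4444. The integer-valued extremum is e(T(442, 9)) = 86828, which is strictly less than the density bound 781456/9 since 9 ∤ 442 (the parts of T(442, 9) cannot all be equal).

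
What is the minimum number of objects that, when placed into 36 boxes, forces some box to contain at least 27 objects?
n = (27 − 1)·36 + 1 = 937

By the generalised pigeonhole principle, to guarantee some box contains ≥ r objects we need more than (r − 1) · k objects total. Threshold: n = (r − 1) · k + 1. With r = 27 and k = 36: n = 26 · 36 + 1 = 936 + 1 = 937. For n = 936 = 26 · 36, we can put exactly 26 objects in every box, avoiding 27 in any single one — so 937 is tight.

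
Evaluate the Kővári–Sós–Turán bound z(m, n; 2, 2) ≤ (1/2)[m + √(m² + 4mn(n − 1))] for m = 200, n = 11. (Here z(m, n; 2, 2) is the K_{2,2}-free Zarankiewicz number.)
z(200, 11; 2, 2) ≤ (1/2)[200 + √(200² + 4·200·11·10)] = (1/2)[200 + √128000] = 278.8854

Kővári–Sós–Turán: let r_1, ..., r_200 be the row sums and z = Σ r_i the total number of 1s. Each pair of columns can share at most one row with both entries 1 (else a 2×2 all-ones block appears), so Σ_i C(r_i, 2) ≤ C(11, 2) = 55. By convexity Σ_i C(r_i, 2) ≥ 200·C(z/200, 2) = z(z − 200)/(2·200), giving z² − 200z − 200·11·10 ≤ 0 and hence z ≤ (1/2)[200 + √(40000 + 4·22000)] = (1/2)[200 + √128000] ≈ (1/2)(200 + 357.7709) = 278.8854.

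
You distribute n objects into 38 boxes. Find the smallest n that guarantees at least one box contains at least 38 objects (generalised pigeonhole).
n = (38 − 1)·38 + 1 = 1407

By the generalised pigeonhole principle, to guarantee some box contains ≥ r objects we need more than (r − 1) · k objects total. Threshold: n = (r − 1) · k + 1. With r = 38 and k = 38: n = 37 · 38 + 1 = 1406 + 1 = 1407. For n = 1406 = 37 · 38, we can put exactly 37 objects in every box, avoiding 38 in any single one — so 1407 is tight.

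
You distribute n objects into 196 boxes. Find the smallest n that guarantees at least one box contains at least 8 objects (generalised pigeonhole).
n = (8 − 1)·196 + 1 = 1373

By the generalised pigeonhole principle, to guarantee some box contains ≥ r objects we need more than (r − 1) · k objects total. Threshold: n = (r − 1) · k + 1. With r = 8 and k = 196: n = 7 · 196 + 1 = 1372 + 1 = 1373. For n = 1372 = 7 · 196, we can put exactly 7 objects in every box, avoiding 8 in any single one — so 1373 is tight.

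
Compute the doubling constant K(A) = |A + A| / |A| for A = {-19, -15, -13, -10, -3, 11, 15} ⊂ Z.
K = |A + A| / |A| = 27/7

Enumerate A + A = {a + b : a, b ∈ A}. With |A| = 7, there are |A|^2 = 49 ordered sum pairs; collecting distinct values, A + A = {-38, -34, -32, -30, -29, -28, -26, -25, -23, -22, -20, -18, -16, -13, -8, -6, -4, -2, 0, 1, 2, 5, 8, 12, 22, 26, 30}, so |A + A| = 27. Thus K = 27/7. For comparison, the minimum possible |A + A| over all 7-element sets is 2·7 − 1 = 13 (so min K = 13/7), attained only by arithmetic progressions.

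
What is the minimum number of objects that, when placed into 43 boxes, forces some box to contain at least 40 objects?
n = (40 − 1)·43 + 1 = 1678

By the generalised pigeonhole principle, to guarantee some box contains ≥ r objects we need more than (r − 1) · k objects total. Threshold: n = (r − 1) · k + 1. With r = 40 and k = 43: n = 39 · 43 + 1 = 1677 + 1 = 1678. For n = 1677 = 39 · 43, we can put exactly 39 objects in every box, avoiding 40 in any single one — so 1678 is tight.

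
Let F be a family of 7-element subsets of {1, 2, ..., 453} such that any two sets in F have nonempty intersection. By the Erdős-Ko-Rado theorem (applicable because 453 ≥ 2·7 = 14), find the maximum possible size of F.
max |F| = C(452, 6) = 11455838227680

Erdős-Ko-Rado (1961): when n ≥ 2k, max |F| = C(n−1, k−1). The bound is attained by the star {A : i ∈ A} for any fixed i ∈ [n]. Here C(453−1, 7−1) = C(452, 6) = 11455838227680.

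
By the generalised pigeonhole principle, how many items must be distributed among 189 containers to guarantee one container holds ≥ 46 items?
n = (46 − 1)·189 + 1 = 8506

By the generalised pigeonhole principle, to guarantee some box contains ≥ r objects we need more than (r − 1) · k objects total. Threshold: n = (r − 1) · k + 1. With r = 46 and k = 189: n = 45 · 189 + 1 = 8505 + 1 = 8506. For n = 8505 = 45 · 189, we can put exactly 45 objects in every box, avoiding 46 in any single one — so 8506 is tight.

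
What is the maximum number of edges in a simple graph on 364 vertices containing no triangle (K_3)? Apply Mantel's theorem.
ex(364, K_3) = ⌊364^2/4⌋ = 33124

Mantel (1907): a triangle-free graph on n vertices has at most ⌊n^2/4⌋ edges, with equality for the complete bipartite graph K_{⌊n/2⌋, ⌈n/2⌉}. For n = 364: ⌊364^2/4⌋ = ⌊132496/4⌋ = 33124. The extremal graph is K_{182, 182}, which has 182·182 = 33124 edges.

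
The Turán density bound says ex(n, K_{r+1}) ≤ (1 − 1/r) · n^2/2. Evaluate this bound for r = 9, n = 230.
Turán density bound = (8/9) · 230^2/2 = 211600/9 ≈ 23511.1111

Turán's theorem: ex(n, K_{r+1}) is achieved by the complete r-partite Turán graph T(n, r) with parts as balanced as possible, and is at most (1 − 1/r) · n^2/2. For r = 9, n = 230: the density bound is (8/9) · 52900/2 = 211600/9 ≈ 23511.1111. The integer-valued extremum is e(T(230, 9)) = 23510, which is strictly less than the density bound 211600/9 since 9 ∤ 230 (the parts of T(230, 9) cannot all be equal).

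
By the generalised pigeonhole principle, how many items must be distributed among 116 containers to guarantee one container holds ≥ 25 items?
n = (25 − 1)·116 + 1 = 2785

By the generalised pigeonhole principle, to guarantee some box contains ≥ r objects we need more than (r − 1) · k objects total. Threshold: n = (r − 1) · k + 1. With r = 25 and k = 116: n = 24 · 116 + 1 = 2784 + 1 = 2785. For n = 2784 = 24 · 116, we can put exactly 24 objects in every box, avoiding 25 in any single one — so 2785 is tight.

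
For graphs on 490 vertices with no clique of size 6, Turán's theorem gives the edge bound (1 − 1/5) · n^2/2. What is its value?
Turán density bound = (4/5) · 490^2/2 = 96040

Turán's theorem: ex(n, K_{r+1}) is achieved by the complete r-partite Turán graph T(n, r) with parts as balanced as possible, and is at most (1 − 1/r) · n^2/2. For r = 5, n = 490: the density bound is (4/5) · 240100/2 = 96040. Since 5 ∣ 490, the Turán graph T(490, 5) has parts of equal size 98, and its edge count e(T(490, 5)) = 96040 attains the density bound exactly.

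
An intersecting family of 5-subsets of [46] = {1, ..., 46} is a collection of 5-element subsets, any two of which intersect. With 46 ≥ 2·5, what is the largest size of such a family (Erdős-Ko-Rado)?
max |F| = C(45, 4) = 148995

Erdős-Ko-Rado (1961): when n ≥ 2k, max |F| = C(n−1, k−1). The bound is attained by the star {A : i ∈ A} for any fixed i ∈ [n]. Here C(46−1, 5−1) = C(45, 4) = 148995.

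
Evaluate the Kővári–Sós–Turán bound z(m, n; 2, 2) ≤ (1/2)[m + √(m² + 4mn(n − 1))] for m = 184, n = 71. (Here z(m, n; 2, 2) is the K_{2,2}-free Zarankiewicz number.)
z(184, 71; 2, 2) ≤ (1/2)[184 + √(184² + 4·184·71·70)] = (1/2)[184 + √3691776] = 1052.6997

Kővári–Sós–Turán: let r_1, ..., r_184 be the row sums and z = Σ r_i the total number of 1s. Each pair of columns can share at most one row with both entries 1 (else a 2×2 all-ones block appears), so Σ_i C(r_i, 2) ≤ C(71, 2) = 2485. By convexity Σ_i C(r_i, 2) ≥ 184·C(z/184, 2) = z(z − 184)/(2·184), giving z² − 184z − 184·71·70 ≤ 0 and hence z ≤ (1/2)[184 + √(33856 + 4·914480)] = (1/2)[184 + √3691776] ≈ (1/2)(184 + 1921.3995) = 1052.6997.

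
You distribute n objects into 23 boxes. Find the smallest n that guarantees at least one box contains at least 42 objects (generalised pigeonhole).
n = (42 − 1)·23 + 1 = 944

By the generalised pigeonhole principle, to guarantee some box contains ≥ r objects we need more than (r − 1) · k objects total. Threshold: n = (r − 1) · k + 1. With r = 42 and k = 23: n = 41 · 23 + 1 = 943 + 1 = 944. For n = 943 = 41 · 23, we can put exactly 41 objects in every box, avoiding 42 in any single one — so 944 is tight.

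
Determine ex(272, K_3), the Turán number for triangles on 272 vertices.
ex(272, K_3) = ⌊272^2/4⌋ = 18496

Mantel (1907): a triangle-free graph on n vertices has at most ⌊n^2/4⌋ edges, with equality for the complete bipartite graph K_{⌊n/2⌋, ⌈n/2⌉}. For n = 272: ⌊272^2/4⌋ = ⌊73984/4⌋ = 18496. The extremal graph is K_{136, 136}, which has 136·136 = 18496 edges.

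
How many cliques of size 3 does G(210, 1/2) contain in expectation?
E[# K_3] = C(210, 3) · (1/2)^C(3, 2) = 1521520 / 2^3 = 190190

For each 3-subset S of vertices (there are C(210, 3) = 1521520 such S), let X_S = 1 if S induces a K_3 (all C(3, 2) = 3 edges present). Then P(X_S = 1) = (1/2)^3 = 1/8. By linearity of expectation, E[# K_3] = C(210, 3) · (1/2)^3 = 1521520 / 8 = 190190.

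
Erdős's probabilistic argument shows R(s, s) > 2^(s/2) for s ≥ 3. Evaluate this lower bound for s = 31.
2^(31/2) = 46340.95; so R(31, 31) > 46340.95

Colour each edge of K_n uniformly at random with red/blue. The expected number of monochromatic K_31 is C(n, 31) · 2 · 2^(−C(31,2)). If C(n, 31) · 2^(1 − C(31,2)) < 1, then with positive probability no monochromatic K_31 exists, so R(31, 31) > n. The standard estimate C(n, 31) ≤ n^31/31! shows this inequality holds whenever n ≤ 2^(31/2) (since 31! · 2^(C(31,2) − 1) > 2^(31^2/2) ≥ n^31). Hence R(31, 31) > 2^(31/2) = 46340.95.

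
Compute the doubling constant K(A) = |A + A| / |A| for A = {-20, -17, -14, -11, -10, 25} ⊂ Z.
K = |A + A| / |A| = 18/6 = 3

Enumerate A + A = {a + b : a, b ∈ A}. With |A| = 6, there are |A|^2 = 36 ordered sum pairs; collecting distinct values, A + A = {-40, -37, -34, -31, -30, -28, -27, -25, -24, -22, -21, -20, 5, 8, 11, 14, 15, 50}, so |A + A| = 18. Thus K = 18/6 = 3. For comparison, the minimum possible |A + A| over all 6-element sets is 2·6 − 1 = 11 (so min K = 11/6), attained only by arithmetic progressions.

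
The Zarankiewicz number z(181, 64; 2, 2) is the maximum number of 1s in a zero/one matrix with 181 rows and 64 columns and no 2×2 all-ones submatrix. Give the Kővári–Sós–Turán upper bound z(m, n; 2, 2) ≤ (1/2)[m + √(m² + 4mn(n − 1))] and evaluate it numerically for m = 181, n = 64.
z(181, 64; 2, 2) ≤ (1/2)[181 + √(181² + 4·181·64·63)] = (1/2)[181 + √2951929] = 949.5589

Kővári–Sós–Turán: let r_1, ..., r_181 be the row sums and z = Σ r_i the total number of 1s. Each pair of columns can share at most one row with both entries 1 (else a 2×2 all-ones block appears), so Σ_i C(r_i, 2) ≤ C(64, 2) = 2016. By convexity Σ_i C(r_i, 2) ≥ 181·C(z/181, 2) = z(z − 181)/(2·181), giving z² − 181z − 181·64·63 ≤ 0 and hence z ≤ (1/2)[181 + √(32761 + 4·729792)] = (1/2)[181 + √2951929] ≈ (1/2)(181 + 1718.1179) = 949.5589.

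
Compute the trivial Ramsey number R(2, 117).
R(2, 117) = 117

R(2, k) = k for all k ≥ 2: in a 2-colouring of K_k, either some edge is red (a red K_2) or all edges are blue (a blue K_k). And K_{116} coloured all-blue has no blue K_117, so R(2, 117) > 116. Hence R(2, 117) = 117.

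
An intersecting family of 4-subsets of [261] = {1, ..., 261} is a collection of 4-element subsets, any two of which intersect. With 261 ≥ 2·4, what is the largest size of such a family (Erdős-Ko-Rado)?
max |F| = C(260, 3) = 2895620

Erdős-Ko-Rado (1961): when n ≥ 2k, max |F| = C(n−1, k−1). The bound is attained by the star {A : i ∈ A} for any fixed i ∈ [n]. Here C(261−1, 4−1) = C(260, 3) = 2895620.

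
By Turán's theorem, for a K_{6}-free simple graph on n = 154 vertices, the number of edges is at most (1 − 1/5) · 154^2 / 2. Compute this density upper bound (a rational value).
Turán density bound = (4/5) · 154^2/2 = 47432/5 ≈ 9486.4

Turán's theorem: ex(n, K_{r+1}) is achieved by the complete r-partite Turán graph T(n, r) with parts as balanced as possible, and is at most (1 − 1/r) · n^2/2. For r = 5, n = 154: the density bound is (4/5) · 23716/2 = 47432/5 ≈ 9486.4. The integer-valued extremum is e(T(154, 5)) = 9486, which is strictly less than the density bound 47432/5 since 5 ∤ 154 (the parts of T(154, 5) cannot all be equal).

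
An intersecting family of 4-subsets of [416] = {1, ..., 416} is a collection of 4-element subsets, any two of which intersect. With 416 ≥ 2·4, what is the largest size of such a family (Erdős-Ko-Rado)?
max |F| = C(415, 3) = 11826255

Erdős-Ko-Rado (1961): when n ≥ 2k, max |F| = C(n−1, k−1). The bound is attained by the star {A : i ∈ A} for any fixed i ∈ [n]. Here C(416−1, 4−1) = C(415, 3) = 11826255.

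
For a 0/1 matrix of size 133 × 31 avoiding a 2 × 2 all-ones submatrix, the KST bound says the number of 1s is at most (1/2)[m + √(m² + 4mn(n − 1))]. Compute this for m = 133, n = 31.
z(133, 31; 2, 2) ≤ (1/2)[133 + √(133² + 4·133·31·30)] = (1/2)[133 + √512449] = 424.4277

Kővári–Sós–Turán: let r_1, ..., r_133 be the row sums and z = Σ r_i the total number of 1s. Each pair of columns can share at most one row with both entries 1 (else a 2×2 all-ones block appears), so Σ_i C(r_i, 2) ≤ C(31, 2) = 465. By convexity Σ_i C(r_i, 2) ≥ 133·C(z/133, 2) = z(z − 133)/(2·133), giving z² − 133z − 133·31·30 ≤ 0 and hence z ≤ (1/2)[133 + √(17689 + 4·123690)] = (1/2)[133 + √512449] ≈ (1/2)(133 + 715.8554) = 424.4277.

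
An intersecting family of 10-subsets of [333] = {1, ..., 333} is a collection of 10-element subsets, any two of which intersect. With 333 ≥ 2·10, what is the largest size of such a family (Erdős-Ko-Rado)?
max |F| = C(332, 9) = 121054363920675900

Erdős-Ko-Rado (1961): when n ≥ 2k, max |F| = C(n−1, k−1). The bound is attained by the star {A : i ∈ A} for any fixed i ∈ [n]. Here C(333−1, 10−1) = C(332, 9) = 121054363920675900.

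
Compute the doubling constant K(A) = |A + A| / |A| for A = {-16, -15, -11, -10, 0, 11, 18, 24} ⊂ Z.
K = |A + A| / |A| = 33/8

Enumerate A + A = {a + b : a, b ∈ A}. With |A| = 8, there are |A|^2 = 64 ordered sum pairs; collecting distinct values, A + A = {-32, -31, -30, -27, -26, -25, -22, -21, -20, -16, -15, -11, -10, -5, -4, 0, 1, 2, 3, 7, 8, 9, 11, 13, 14, 18, 22, 24, 29, 35, 36, 42, 48}, so |A + A| = 33. Thus K = 33/8. For comparison, the minimum possible |A + A| over all 8-element sets is 2·8 − 1 = 15 (so min K = 15/8), attained only by arithmetic progressions.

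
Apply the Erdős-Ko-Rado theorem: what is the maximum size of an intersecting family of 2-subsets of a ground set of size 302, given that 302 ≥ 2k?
max |F| = C(301, 1) = 301

The Erdős-Ko-Rado theorem states: for n ≥ 2k, an intersecting family of k-subsets of an n-element set has size at most C(n − 1, k − 1), with equality for 'star' families {A ⊆ [n] : |A| = k, i ∈ A} (fix an element i). For n = 302, k = 2: C(301, 1) = 301.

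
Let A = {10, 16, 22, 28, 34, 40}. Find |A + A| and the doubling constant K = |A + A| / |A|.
K = |A + A| / |A| = 11/6

Enumerate A + A = {a + b : a, b ∈ A}. With |A| = 6, there are |A|^2 = 36 ordered sum pairs; collecting distinct values, A + A = {20, 26, 32, 38, 44, 50, 56, 62, 68, 74, 80}, so |A + A| = 11. Thus K = 11/6. Here |A + A| = 2|A| − 1 = 11, the minimum possible — so K = 11/6 is minimal, which holds iff A is an arithmetic progression.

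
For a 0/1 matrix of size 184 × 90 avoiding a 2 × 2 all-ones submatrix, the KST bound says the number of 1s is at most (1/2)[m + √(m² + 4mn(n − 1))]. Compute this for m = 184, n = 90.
z(184, 90; 2, 2) ≤ (1/2)[184 + √(184² + 4·184·90·89)] = (1/2)[184 + √5929216] = 1309.4991

Kővári–Sós–Turán: let r_1, ..., r_184 be the row sums and z = Σ r_i the total number of 1s. Each pair of columns can share at most one row with both entries 1 (else a 2×2 all-ones block appears), so Σ_i C(r_i, 2) ≤ C(90, 2) = 4005. By convexity Σ_i C(r_i, 2) ≥ 184·C(z/184, 2) = z(z − 184)/(2·184), giving z² − 184z − 184·90·89 ≤ 0 and hence z ≤ (1/2)[184 + √(33856 + 4·1473840)] = (1/2)[184 + √5929216] ≈ (1/2)(184 + 2434.9982) = 1309.4991.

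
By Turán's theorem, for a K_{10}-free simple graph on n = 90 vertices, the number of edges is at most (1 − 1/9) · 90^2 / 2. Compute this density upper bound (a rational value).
Turán density bound = (8/9) · 90^2/2 = 3600

Turán's theorem: ex(n, K_{r+1}) is achieved by the complete r-partite Turán graph T(n, r) with parts as balanced as possible, and is at most (1 − 1/r) · n^2/2. For r = 9, n = 90: the density bound is (8/9) · 8100/2 = 3600. Since 9 ∣ 90, the Turán graph T(90, 9) has parts of equal size 10, and its edge count e(T(90, 9)) = 3600 attains the density bound exactly.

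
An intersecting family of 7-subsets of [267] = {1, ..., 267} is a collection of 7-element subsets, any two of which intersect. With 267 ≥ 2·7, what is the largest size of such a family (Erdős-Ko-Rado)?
max |F| = C(266, 6) = 464832503058

The Erdős-Ko-Rado theorem states: for n ≥ 2k, an intersecting family of k-subsets of an n-element set has size at most C(n − 1, k − 1), with equality for 'star' families {A ⊆ [n] : |A| = k, i ∈ A} (fix an element i). For n = 267, k = 7: C(266, 6) = 464832503058.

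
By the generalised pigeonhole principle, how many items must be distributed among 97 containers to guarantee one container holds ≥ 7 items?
n = (7 − 1)·97 + 1 = 583

By the generalised pigeonhole principle, to guarantee some box contains ≥ r objects we need more than (r − 1) · k objects total. Threshold: n = (r − 1) · k + 1. With r = 7 and k = 97: n = 6 · 97 + 1 = 582 + 1 = 583. For n = 582 = 6 · 97, we can put exactly 6 objects in every box, avoiding 7 in any single one — so 583 is tight.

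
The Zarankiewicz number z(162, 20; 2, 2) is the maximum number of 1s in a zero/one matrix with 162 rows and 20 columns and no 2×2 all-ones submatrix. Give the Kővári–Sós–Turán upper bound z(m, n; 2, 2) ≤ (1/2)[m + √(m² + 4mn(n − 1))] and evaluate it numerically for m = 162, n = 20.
z(162, 20; 2, 2) ≤ (1/2)[162 + √(162² + 4·162·20·19)] = (1/2)[162 + √272484] = 342

Kővári–Sós–Turán: let r_1, ..., r_162 be the row sums and z = Σ r_i the total number of 1s. Each pair of columns can share at most one row with both entries 1 (else a 2×2 all-ones block appears), so Σ_i C(r_i, 2) ≤ C(20, 2) = 190. By convexity Σ_i C(r_i, 2) ≥ 162·C(z/162, 2) = z(z − 162)/(2·162), giving z² − 162z − 162·20·19 ≤ 0 and hence z ≤ (1/2)[162 + √(26244 + 4·61560)] = (1/2)[162 + √272484] ≈ (1/2)(162 + 522) = 342.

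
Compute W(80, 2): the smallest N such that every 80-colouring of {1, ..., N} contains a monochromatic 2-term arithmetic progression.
W(80, 2) = 80 + 1 = 81

A 2-term AP is any pair of integers, so a monochromatic 2-AP exists iff some colour is used at least twice. With 80 colours, the colouring i ↦ i on {1, ..., 80} uses each colour once, avoiding any monochromatic pair, so W(80, 2) > 80. For {1, ..., 81}, pigeonhole forces two integers of the same colour, which form a monochromatic 2-AP. Hence W(80, 2) = 81.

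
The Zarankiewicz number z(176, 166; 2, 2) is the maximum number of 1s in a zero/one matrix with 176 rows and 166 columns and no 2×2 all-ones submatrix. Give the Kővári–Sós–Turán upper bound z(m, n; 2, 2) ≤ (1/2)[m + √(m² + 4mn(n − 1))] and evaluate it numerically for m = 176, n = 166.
z(176, 166; 2, 2) ≤ (1/2)[176 + √(176² + 4·176·166·165)] = (1/2)[176 + √19313536] = 2285.3584

Kővári–Sós–Turán: let r_1, ..., r_176 be the row sums and z = Σ r_i the total number of 1s. Each pair of columns can share at most one row with both entries 1 (else a 2×2 all-ones block appears), so Σ_i C(r_i, 2) ≤ C(166, 2) = 13695. By convexity Σ_i C(r_i, 2) ≥ 176·C(z/176, 2) = z(z − 176)/(2·176), giving z² − 176z − 176·166·165 ≤ 0 and hence z ≤ (1/2)[176 + √(30976 + 4·4820640)] = (1/2)[176 + √19313536] ≈ (1/2)(176 + 4394.7168) = 2285.3584.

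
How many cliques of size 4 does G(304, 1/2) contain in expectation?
E[# K_4] = C(304, 4) · (1/2)^C(4, 2) = 348881876 / 2^6 = 87220469/16 = 5451279.3125

For each 4-subset S of vertices (there are C(304, 4) = 348881876 such S), let X_S = 1 if S induces a K_4 (all C(4, 2) = 6 edges present). Then P(X_S = 1) = (1/2)^6 = 1/64. By linearity of expectation, E[# K_4] = C(304, 4) · (1/2)^6 = 348881876 / 64 = 87220469/16 = 5451279.3125.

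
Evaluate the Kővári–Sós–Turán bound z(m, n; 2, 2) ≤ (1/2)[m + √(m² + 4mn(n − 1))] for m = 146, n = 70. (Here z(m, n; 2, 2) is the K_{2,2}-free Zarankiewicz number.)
z(146, 70; 2, 2) ≤ (1/2)[146 + √(146² + 4·146·70·69)] = (1/2)[146 + √2842036] = 915.917

Kővári–Sós–Turán: let r_1, ..., r_146 be the row sums and z = Σ r_i the total number of 1s. Each pair of columns can share at most one row with both entries 1 (else a 2×2 all-ones block appears), so Σ_i C(r_i, 2) ≤ C(70, 2) = 2415. By convexity Σ_i C(r_i, 2) ≥ 146·C(z/146, 2) = z(z − 146)/(2·146), giving z² − 146z − 146·70·69 ≤ 0 and hence z ≤ (1/2)[146 + √(21316 + 4·705180)] = (1/2)[146 + √2842036] ≈ (1/2)(146 + 1685.8339) = 915.917.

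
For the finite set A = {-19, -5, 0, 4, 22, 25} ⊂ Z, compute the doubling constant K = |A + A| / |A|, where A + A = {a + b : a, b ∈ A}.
K = |A + A| / |A| = 21/6 = 7/2

Enumerate A + A = {a + b : a, b ∈ A}. With |A| = 6, there are |A|^2 = 36 ordered sum pairs; collecting distinct values, A + A = {-38, -24, -19, -15, -10, -5, -1, 0, 3, 4, 6, 8, 17, 20, 22, 25, 26, 29, 44, 47, 50}, so |A + A| = 21. Thus K = 21/6 = 7/2. For comparison, the minimum possible |A + A| over all 6-element sets is 2·6 − 1 = 11 (so min K = 11/6), attained only by arithmetic progressions.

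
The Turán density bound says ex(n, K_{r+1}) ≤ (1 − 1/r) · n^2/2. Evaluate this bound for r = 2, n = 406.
Turán density bound = (1/2) · 406^2/2 = 41209

Turán's theorem: ex(n, K_{r+1}) is achieved by the complete r-partite Turán graph T(n, r) with parts as balanced as possible, and is at most (1 − 1/r) · n^2/2. For r = 2, n = 406: the density bound is (1/2) · 164836/2 = 41209. Since 2 ∣ 406, the Turán graph T(406, 2) has parts of equal size 203, and its edge count e(T(406, 2)) = 41209 attains the density bound exactly.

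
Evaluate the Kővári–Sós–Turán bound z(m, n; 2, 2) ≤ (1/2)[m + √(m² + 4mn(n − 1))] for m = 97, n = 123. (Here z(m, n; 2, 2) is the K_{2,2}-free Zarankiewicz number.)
z(97, 123; 2, 2) ≤ (1/2)[97 + √(97² + 4·97·123·122)] = (1/2)[97 + √5831737] = 1255.9495

Kővári–Sós–Turán: let r_1, ..., r_97 be the row sums and z = Σ r_i the total number of 1s. Each pair of columns can share at most one row with both entries 1 (else a 2×2 all-ones block appears), so Σ_i C(r_i, 2) ≤ C(123, 2) = 7503. By convexity Σ_i C(r_i, 2) ≥ 97·C(z/97, 2) = z(z − 97)/(2·97), giving z² − 97z − 97·123·122 ≤ 0 and hence z ≤ (1/2)[97 + √(9409 + 4·1455582)] = (1/2)[97 + √5831737] ≈ (1/2)(97 + 2414.899) = 1255.9495.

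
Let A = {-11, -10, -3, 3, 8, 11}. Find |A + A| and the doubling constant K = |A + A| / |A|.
K = |A + A| / |A| = 20/6 = 10/3

Enumerate A + A = {a + b : a, b ∈ A}. With |A| = 6, there are |A|^2 = 36 ordered sum pairs; collecting distinct values, A + A = {-22, -21, -20, -14, -13, -8, -7, -6, -3, -2, 0, 1, 5, 6, 8, 11, 14, 16, 19, 22}, so |A + A| = 20. Thus K = 20/6 = 10/3. For comparison, the minimum possible |A + A| over all 6-element sets is 2·6 − 1 = 11 (so min K = 11/6), attained only by arithmetic progressions.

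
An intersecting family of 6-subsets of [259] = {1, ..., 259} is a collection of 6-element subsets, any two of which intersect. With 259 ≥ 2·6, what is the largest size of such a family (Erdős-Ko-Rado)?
max |F| = C(258, 5) = 9161897856

The Erdős-Ko-Rado theorem states: for n ≥ 2k, an intersecting family of k-subsets of an n-element set has size at most C(n − 1, k − 1), with equality for 'star' families {A ⊆ [n] : |A| = k, i ∈ A} (fix an element i). For n = 259, k = 6: C(258, 5) = 9161897856.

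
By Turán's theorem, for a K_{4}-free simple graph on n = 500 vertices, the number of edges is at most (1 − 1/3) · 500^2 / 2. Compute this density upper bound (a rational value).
Turán density bound = (2/3) · 500^2/2 = 250000/3 ≈ 83333.3333

Turán's theorem: ex(n, K_{r+1}) is achieved by the complete r-partite Turán graph T(n, r) with parts as balanced as possible, and is at most (1 − 1/r) · n^2/2. For r = 3, n = 500: the density bound is (2/3) · 250000/2 = 250000/3 ≈ 83333.3333. The integer-valued extremum is e(T(500, 3)) = 83333, which is strictly less than the density bound 250000/3 since 3 ∤ 500 (the parts of T(500, 3) cannot all be equal).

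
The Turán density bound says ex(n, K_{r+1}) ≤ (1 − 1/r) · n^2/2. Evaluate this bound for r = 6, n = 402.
Turán density bound = (5/6) · 402^2/2 = 67335

Turán's theorem: ex(n, K_{r+1}) is achieved by the complete r-partite Turán graph T(n, r) with parts as balanced as possible, and is at most (1 − 1/r) · n^2/2. For r = 6, n = 402: the density bound is (5/6) · 161604/2 = 67335. Since 6 ∣ 402, the Turán graph T(402, 6) has parts of equal size 67, and its edge count e(T(402, 6)) = 67335 attains the density bound exactly.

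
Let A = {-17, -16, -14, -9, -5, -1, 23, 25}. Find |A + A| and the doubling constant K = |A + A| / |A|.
K = |A + A| / |A| = 33/8

Enumerate A + A = {a + b : a, b ∈ A}. With |A| = 8, there are |A|^2 = 64 ordered sum pairs; collecting distinct values, A + A = {-34, -33, -32, -31, -30, -28, -26, -25, -23, -22, -21, -19, -18, -17, -15, -14, -10, -6, -2, 6, 7, 8, 9, 11, 14, 16, 18, 20, 22, 24, 46, 48, 50}, so |A + A| = 33. Thus K = 33/8. For comparison, the minimum possible |A + A| over all 8-element sets is 2·8 − 1 = 15 (so min K = 15/8), attained only by arithmetic progressions.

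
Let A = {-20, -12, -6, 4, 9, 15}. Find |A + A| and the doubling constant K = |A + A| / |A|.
K = |A + A| / |A| = 20/6 = 10/3

Enumerate A + A = {a + b : a, b ∈ A}. With |A| = 6, there are |A|^2 = 36 ordered sum pairs; collecting distinct values, A + A = {-40, -32, -26, -24, -18, -16, -12, -11, -8, -5, -3, -2, 3, 8, 9, 13, 18, 19, 24, 30}, so |A + A| = 20. Thus K = 20/6 = 10/3. For comparison, the minimum possible |A + A| over all 6-element sets is 2·6 − 1 = 11 (so min K = 11/6), attained only by arithmetic progressions.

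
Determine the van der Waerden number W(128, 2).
W(128, 2) = 128 + 1 = 129

A 2-term AP is any pair of integers, so a monochromatic 2-AP exists iff some colour is used at least twice. With 128 colours, the colouring i ↦ i on {1, ..., 128} uses each colour once, avoiding any monochromatic pair, so W(128, 2) > 128. For {1, ..., 129}, pigeonhole forces two integers of the same colour, which form a monochromatic 2-AP. Hence W(128, 2) = 129.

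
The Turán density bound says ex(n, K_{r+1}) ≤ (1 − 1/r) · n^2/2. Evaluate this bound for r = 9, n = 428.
Turán density bound = (8/9) · 428^2/2 = 732736/9 ≈ 81415.1111

Turán's theorem: ex(n, K_{r+1}) is achieved by the complete r-partite Turán graph T(n, r) with parts as balanced as possible, and is at most (1 − 1/r) · n^2/2. For r = 9, n = 428: the density bound is (8/9) · 183184/2 = 732736/9 ≈ 81415.1111. The integer-valued extremum is e(T(428, 9)) = 81414, which is strictly less than the density bound 732736/9 since 9 ∤ 428 (the parts of T(428, 9) cannot all be equal).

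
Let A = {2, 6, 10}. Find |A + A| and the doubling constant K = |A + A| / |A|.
K = |A + A| / |A| = 5/3

Enumerate A + A = {a + b : a, b ∈ A}. With |A| = 3, there are |A|^2 = 9 ordered sum pairs; collecting distinct values, A + A = {4, 8, 12, 16, 20}, so |A + A| = 5. Thus K = 5/3. Here |A + A| = 2|A| − 1 = 5, the minimum possible — so K = 5/3 is minimal, which holds iff A is an arithmetic progression.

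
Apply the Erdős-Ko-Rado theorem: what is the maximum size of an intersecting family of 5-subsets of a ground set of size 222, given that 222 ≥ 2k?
max |F| = C(221, 4) = 96717335

The Erdős-Ko-Rado theorem states: for n ≥ 2k, an intersecting family of k-subsets of an n-element set has size at most C(n − 1, k − 1), with equality for 'star' families {A ⊆ [n] : |A| = k, i ∈ A} (fix an element i). For n = 222, k = 5: C(221, 4) = 96717335.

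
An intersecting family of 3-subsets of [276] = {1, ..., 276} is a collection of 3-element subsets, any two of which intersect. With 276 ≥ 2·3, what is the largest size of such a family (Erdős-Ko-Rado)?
max |F| = C(275, 2) = 37675

The Erdős-Ko-Rado theorem states: for n ≥ 2k, an intersecting family of k-subsets of an n-element set has size at most C(n − 1, k − 1), with equality for 'star' families {A ⊆ [n] : |A| = k, i ∈ A} (fix an element i). For n = 276, k = 3: C(275, 2) = 37675.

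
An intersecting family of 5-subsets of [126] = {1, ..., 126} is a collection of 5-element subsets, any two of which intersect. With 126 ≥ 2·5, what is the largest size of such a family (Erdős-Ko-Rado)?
max |F| = C(125, 4) = 9691375

The Erdős-Ko-Rado theorem states: for n ≥ 2k, an intersecting family of k-subsets of an n-element set has size at most C(n − 1, k − 1), with equality for 'star' families {A ⊆ [n] : |A| = k, i ∈ A} (fix an element i). For n = 126, k = 5: C(125, 4) = 9691375.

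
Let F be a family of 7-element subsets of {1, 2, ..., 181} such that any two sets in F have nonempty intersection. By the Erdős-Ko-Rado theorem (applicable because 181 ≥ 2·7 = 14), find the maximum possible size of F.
max |F| = C(180, 6) = 43424719800

The Erdős-Ko-Rado theorem states: for n ≥ 2k, an intersecting family of k-subsets of an n-element set has size at most C(n − 1, k − 1), with equality for 'star' families {A ⊆ [n] : |A| = k, i ∈ A} (fix an element i). For n = 181, k = 7: C(180, 6) = 43424719800.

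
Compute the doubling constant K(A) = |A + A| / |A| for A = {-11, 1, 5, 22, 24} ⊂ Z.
K = |A + A| / |A| = 15/5 = 3

Enumerate A + A = {a + b : a, b ∈ A}. With |A| = 5, there are |A|^2 = 25 ordered sum pairs; collecting distinct values, A + A = {-22, -10, -6, 2, 6, 10, 11, 13, 23, 25, 27, 29, 44, 46, 48}, so |A + A| = 15. Thus K = 15/5 = 3. For comparison, the minimum possible |A + A| over all 5-element sets is 2·5 − 1 = 9 (so min K = 9/5), attained only by arithmetic progressions.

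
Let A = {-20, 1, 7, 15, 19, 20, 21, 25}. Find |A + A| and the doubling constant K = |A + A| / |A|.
K = |A + A| / |A| = 32/8 = 4

Enumerate A + A = {a + b : a, b ∈ A}. With |A| = 8, there are |A|^2 = 64 ordered sum pairs; collecting distinct values, A + A = {-40, -19, -13, -5, -1, 0, 1, 2, 5, 8, 14, 16, 20, 21, 22, 26, 27, 28, 30, 32, 34, 35, 36, 38, 39, 40, 41, 42, 44, 45, 46, 50}, so |A + A| = 32. Thus K = 32/8 = 4. For comparison, the minimum possible |A + A| over all 8-element sets is 2·8 − 1 = 15 (so min K = 15/8), attained only by arithmetic progressions.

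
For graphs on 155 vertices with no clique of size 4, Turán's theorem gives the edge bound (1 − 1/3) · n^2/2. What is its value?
Turán density bound = (2/3) · 155^2/2 = 24025/3 ≈ 8008.3333

Turán's theorem: ex(n, K_{r+1}) is achieved by the complete r-partite Turán graph T(n, r) with parts as balanced as possible, and is at most (1 − 1/r) · n^2/2. For r = 3, n = 155: the density bound is (2/3) · 24025/2 = 24025/3 ≈ 8008.3333. The integer-valued extremum is e(T(155, 3)) = 8008, which is strictly less than the density bound 24025/3 since 3 ∤ 155 (the parts of T(155, 3) cannot all be equal).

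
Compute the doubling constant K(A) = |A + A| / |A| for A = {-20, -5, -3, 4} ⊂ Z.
K = |A + A| / |A| = 10/4 = 5/2

Enumerate A + A = {a + b : a, b ∈ A}. With |A| = 4, there are |A|^2 = 16 ordered sum pairs; collecting distinct values, A + A = {-40, -25, -23, -16, -10, -8, -6, -1, 1, 8}, so |A + A| = 10. Thus K = 10/4 = 5/2. For comparison, the minimum possible |A + A| over all 4-element sets is 2·4 − 1 = 7 (so min K = 7/4), attained only by arithmetic progressions.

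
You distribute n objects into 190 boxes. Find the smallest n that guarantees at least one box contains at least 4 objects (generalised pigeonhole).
n = (4 − 1)·190 + 1 = 571

By the generalised pigeonhole principle, to guarantee some box contains ≥ r objects we need more than (r − 1) · k objects total. Threshold: n = (r − 1) · k + 1. With r = 4 and k = 190: n = 3 · 190 + 1 = 570 + 1 = 571. For n = 570 = 3 · 190, we can put exactly 3 objects in every box, avoiding 4 in any single one — so 571 is tight.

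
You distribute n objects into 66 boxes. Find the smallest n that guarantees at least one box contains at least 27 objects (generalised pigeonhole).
n = (27 − 1)·66 + 1 = 1717

By the generalised pigeonhole principle, to guarantee some box contains ≥ r objects we need more than (r − 1) · k objects total. Threshold: n = (r − 1) · k + 1. With r = 27 and k = 66: n = 26 · 66 + 1 = 1716 + 1 = 1717. For n = 1716 = 26 · 66, we can put exactly 26 objects in every box, avoiding 27 in any single one — so 1717 is tight.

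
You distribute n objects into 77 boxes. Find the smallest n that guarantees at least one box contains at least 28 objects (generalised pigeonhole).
n = (28 − 1)·77 + 1 = 2080

By the generalised pigeonhole principle, to guarantee some box contains ≥ r objects we need more than (r − 1) · k objects total. Threshold: n = (r − 1) · k + 1. With r = 28 and k = 77: n = 27 · 77 + 1 = 2079 + 1 = 2080. For n = 2079 = 27 · 77, we can put exactly 27 objects in every box, avoiding 28 in any single one — so 2080 is tight.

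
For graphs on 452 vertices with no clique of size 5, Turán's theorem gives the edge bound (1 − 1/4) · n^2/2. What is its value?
Turán density bound = (3/4) · 452^2/2 = 76614

Turán's theorem: ex(n, K_{r+1}) is achieved by the complete r-partite Turán graph T(n, r) with parts as balanced as possible, and is at most (1 − 1/r) · n^2/2. For r = 4, n = 452: the density bound is (3/4) · 204304/2 = 76614. Since 4 ∣ 452, the Turán graph T(452, 4) has parts of equal size 113, and its edge count e(T(452, 4)) = 76614 attains the density bound exactly.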